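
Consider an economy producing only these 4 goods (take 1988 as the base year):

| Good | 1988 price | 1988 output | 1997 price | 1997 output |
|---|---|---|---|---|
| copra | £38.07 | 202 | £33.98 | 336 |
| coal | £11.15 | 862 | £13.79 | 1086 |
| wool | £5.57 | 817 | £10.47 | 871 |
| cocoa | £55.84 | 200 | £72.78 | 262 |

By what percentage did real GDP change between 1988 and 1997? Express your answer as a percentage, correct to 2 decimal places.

Real GDP 1988 = Nominal GDP 1988 = 38.07·202 + 11.15·862 + 5.57·817 + 55.84·200 = 33020.13.
Real GDP 1997 (at 1988 prices) = 38.07·336 + 11.15·1086 + 5.57·871 + 55.84·262 = 44381.97.
Real growth = 44381.97/33020.13 − 1 = 0.3441.

34.41%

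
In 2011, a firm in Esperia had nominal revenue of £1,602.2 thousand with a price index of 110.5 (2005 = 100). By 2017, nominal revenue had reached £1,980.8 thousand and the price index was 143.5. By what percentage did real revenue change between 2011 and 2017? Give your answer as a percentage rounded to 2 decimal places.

Deflate each year: 2011 → 1602.2/1.105 = 1449.95; 2017 → 1980.8/1.435 = 1380.35.
So real revenue changed by 1380.35/1449.95 − 1 = -0.0480, i.e. -4.80%.

-4.80%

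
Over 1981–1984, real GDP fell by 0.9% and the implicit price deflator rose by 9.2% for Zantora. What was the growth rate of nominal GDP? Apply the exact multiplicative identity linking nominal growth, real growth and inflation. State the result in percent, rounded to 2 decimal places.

8.22%

(1 + g_nom) = (1 + g_real)(1 + π) = 0.9910 × 1.0920 = 1.08217.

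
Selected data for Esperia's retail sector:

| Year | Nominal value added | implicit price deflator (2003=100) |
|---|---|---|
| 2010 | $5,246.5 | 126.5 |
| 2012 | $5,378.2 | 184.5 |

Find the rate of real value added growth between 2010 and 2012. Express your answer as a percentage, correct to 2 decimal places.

-29.72%

Real value added 2010 = 5246.5 / 1.265 = 4147.43.
Real value added 2012 = 5378.2 / 1.845 = 2915.01.
Real growth = 2915.01 / 4147.43 − 1 = -0.2972.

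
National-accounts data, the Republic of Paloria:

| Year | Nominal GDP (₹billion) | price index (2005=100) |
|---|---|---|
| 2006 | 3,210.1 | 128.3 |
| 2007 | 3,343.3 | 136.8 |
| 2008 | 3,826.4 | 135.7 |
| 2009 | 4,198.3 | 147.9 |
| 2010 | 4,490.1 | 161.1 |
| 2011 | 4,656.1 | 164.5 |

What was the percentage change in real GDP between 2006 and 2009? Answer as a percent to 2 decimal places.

Real GDP 2006 = 3210.1/1.283 = 2502.03.
Real GDP 2009 = 4198.3/1.479 = 2838.61.
Change = 2838.61/2502.03 − 1 = 0.1345.

13.45%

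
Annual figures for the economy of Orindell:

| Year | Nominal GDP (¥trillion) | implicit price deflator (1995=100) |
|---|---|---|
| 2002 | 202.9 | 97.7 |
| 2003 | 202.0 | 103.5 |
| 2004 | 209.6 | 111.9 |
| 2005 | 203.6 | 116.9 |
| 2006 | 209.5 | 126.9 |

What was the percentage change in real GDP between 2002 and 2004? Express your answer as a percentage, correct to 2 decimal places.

Real GDP 2002 = 202.9/0.977 = 207.68.
Real GDP 2004 = 209.6/1.119 = 187.31.
Change = 187.31/207.68 − 1 = -0.0981.

-9.81%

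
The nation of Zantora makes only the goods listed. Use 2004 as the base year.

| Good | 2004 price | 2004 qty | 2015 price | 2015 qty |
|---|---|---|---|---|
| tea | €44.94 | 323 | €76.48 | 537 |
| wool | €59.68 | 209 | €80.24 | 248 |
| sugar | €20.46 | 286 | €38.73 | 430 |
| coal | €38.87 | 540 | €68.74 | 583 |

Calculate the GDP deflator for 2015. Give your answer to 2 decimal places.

167.20

Nominal GDP 2015 = 76.48·537 + 80.24·248 + 38.73·430 + 68.74·583 = 117698.60.
Real GDP 2015 (at 2004 prices) = 44.94·537 + 59.68·248 + 20.46·430 + 38.87·583 = 70392.43.
Deflator = Nominal/Real × 100 = 117698.60/70392.43 × 100 = 167.203.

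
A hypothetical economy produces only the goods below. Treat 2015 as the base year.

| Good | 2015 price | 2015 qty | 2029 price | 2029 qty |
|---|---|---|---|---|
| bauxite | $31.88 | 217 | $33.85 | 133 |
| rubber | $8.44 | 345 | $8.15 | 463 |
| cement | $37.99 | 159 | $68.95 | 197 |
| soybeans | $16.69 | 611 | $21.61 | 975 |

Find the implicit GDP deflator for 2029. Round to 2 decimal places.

Nominal GDP 2029 = 33.85·133 + 8.15·463 + 68.95·197 + 21.61·975 = 42928.40.
Real GDP 2029 (at 2015 prices) = 31.88·133 + 8.44·463 + 37.99·197 + 16.69·975 = 31904.54.
Deflator = Nominal/Real × 100 = 42928.40/31904.54 × 100 = 134.553.

134.55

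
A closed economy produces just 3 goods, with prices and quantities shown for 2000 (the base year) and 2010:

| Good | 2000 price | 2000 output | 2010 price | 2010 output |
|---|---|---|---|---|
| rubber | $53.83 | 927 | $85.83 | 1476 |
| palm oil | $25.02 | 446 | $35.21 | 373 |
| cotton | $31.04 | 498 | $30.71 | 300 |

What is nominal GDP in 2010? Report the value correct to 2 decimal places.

Nominal GDP 2010 = Σ (p_2010 × q_2010) = 85.83·1476 + 35.21·373 + 30.71·300 = 149031.41.

$149031.41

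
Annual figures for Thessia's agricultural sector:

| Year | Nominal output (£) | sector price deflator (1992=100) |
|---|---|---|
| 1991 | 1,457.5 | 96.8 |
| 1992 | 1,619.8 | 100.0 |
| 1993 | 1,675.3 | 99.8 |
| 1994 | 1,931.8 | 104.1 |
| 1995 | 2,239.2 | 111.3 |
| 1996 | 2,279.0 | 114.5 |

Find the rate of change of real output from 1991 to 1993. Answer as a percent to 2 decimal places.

Real output 1991 = 1457.5/0.968 = 1505.68.
Real output 1993 = 1675.3/0.998 = 1678.66.
Change = 1678.66/1505.68 − 1 = 0.1149.

11.49%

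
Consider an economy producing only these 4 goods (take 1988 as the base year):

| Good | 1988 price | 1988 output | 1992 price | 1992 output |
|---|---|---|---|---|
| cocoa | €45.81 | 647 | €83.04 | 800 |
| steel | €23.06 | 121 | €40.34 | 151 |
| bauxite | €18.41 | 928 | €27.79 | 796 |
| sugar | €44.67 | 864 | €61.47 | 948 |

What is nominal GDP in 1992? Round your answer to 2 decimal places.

€152917.74

Nominal GDP 1992 = Σ (p_1992 × q_1992) = 83.04·800 + 40.34·151 + 27.79·796 + 61.47·948 = 152917.74.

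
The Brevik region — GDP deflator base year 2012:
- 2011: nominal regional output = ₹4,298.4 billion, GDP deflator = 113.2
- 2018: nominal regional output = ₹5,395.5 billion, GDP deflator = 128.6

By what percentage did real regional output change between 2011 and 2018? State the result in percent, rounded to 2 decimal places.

Real regional output 2011 = 4298.4 / 1.132 = 3797.17.
Real regional output 2018 = 5395.5 / 1.286 = 4195.57.
Real growth = 4195.57 / 3797.17 − 1 = 0.1049.

10.49%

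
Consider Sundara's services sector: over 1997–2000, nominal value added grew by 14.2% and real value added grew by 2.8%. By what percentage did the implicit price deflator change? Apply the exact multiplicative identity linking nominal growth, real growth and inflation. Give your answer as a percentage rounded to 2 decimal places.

11.09%

(1 + g_nom) = (1 + g_real)(1 + π), so π = 1.1420 / 1.0280 − 1 = 0.11089.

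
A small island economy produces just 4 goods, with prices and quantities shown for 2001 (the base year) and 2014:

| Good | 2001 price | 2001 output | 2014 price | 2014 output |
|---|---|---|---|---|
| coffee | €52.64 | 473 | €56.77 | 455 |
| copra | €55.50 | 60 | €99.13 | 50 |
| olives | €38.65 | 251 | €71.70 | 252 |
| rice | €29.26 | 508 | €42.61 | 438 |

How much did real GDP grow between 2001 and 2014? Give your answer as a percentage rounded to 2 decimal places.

Real GDP 2001 = Nominal GDP 2001 = 52.64·473 + 55.50·60 + 38.65·251 + 29.26·508 = 52793.95.
Real GDP 2014 (at 2001 prices) = 52.64·455 + 55.50·50 + 38.65·252 + 29.26·438 = 49281.88.
Real growth = 49281.88/52793.95 − 1 = -0.0665.

-6.65%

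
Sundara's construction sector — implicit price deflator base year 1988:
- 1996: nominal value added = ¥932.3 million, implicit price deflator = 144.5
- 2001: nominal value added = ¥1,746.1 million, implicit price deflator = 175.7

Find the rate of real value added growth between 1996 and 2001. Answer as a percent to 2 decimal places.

54.03%

Real value added 1996 = 932.3 / 1.445 = 645.19.
Real value added 2001 = 1746.1 / 1.757 = 993.80.
Real growth = 993.80 / 645.19 − 1 = 0.5403.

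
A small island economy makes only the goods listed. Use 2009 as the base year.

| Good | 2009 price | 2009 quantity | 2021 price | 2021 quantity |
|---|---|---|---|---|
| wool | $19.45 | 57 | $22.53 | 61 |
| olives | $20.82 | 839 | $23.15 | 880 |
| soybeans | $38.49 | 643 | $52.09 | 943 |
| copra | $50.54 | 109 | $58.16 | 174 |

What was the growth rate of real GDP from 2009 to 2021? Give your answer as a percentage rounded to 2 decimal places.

32.28%

Real GDP 2009 = Nominal GDP 2009 = 19.45·57 + 20.82·839 + 38.49·643 + 50.54·109 = 48834.56.
Real GDP 2021 (at 2009 prices) = 19.45·61 + 20.82·880 + 38.49·943 + 50.54·174 = 64598.08.
Real growth = 64598.08/48834.56 − 1 = 0.3228.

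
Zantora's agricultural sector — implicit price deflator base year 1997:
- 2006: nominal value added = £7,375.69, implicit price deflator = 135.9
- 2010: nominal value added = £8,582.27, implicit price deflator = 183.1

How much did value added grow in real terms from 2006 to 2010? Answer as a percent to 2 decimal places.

-13.64%

Deflate each year: 2006 → 7375.69/1.359 = 5427.29; 2010 → 8582.27/1.831 = 4687.20.
So real value added changed by 4687.20/5427.29 − 1 = -0.1364, i.e. -13.64%.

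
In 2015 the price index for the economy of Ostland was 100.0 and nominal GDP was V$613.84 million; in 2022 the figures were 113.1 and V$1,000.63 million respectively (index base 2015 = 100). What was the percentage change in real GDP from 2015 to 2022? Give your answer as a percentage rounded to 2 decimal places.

Deflate each year: 2015 → 613.84/1.000 = 613.84; 2022 → 1000.63/1.131 = 884.73.
So real GDP changed by 884.73/613.84 − 1 = 0.4413, i.e. 44.13%.

44.13%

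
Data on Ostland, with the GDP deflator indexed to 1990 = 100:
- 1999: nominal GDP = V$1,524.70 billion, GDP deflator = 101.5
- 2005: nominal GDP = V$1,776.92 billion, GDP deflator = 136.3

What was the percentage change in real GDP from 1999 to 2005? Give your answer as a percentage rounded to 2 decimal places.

-13.21%

Real GDP 1999 = 1524.70 / 1.015 = 1502.17.
Real GDP 2005 = 1776.92 / 1.363 = 1303.68.
Real growth = 1303.68 / 1502.17 − 1 = -0.1321.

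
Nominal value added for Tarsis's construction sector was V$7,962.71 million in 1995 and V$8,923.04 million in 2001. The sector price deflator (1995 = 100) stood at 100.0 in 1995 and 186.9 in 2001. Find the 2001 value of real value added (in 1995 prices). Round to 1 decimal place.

V$4,774.2 million

Real value added = Nominal / (sector price deflator/100) = 8923.04 / 1.869 = 4774.23.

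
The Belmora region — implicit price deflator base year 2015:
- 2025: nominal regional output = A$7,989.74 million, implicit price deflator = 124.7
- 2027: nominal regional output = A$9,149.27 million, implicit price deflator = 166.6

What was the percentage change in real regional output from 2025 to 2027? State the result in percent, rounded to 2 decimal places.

Deflate each year: 2025 → 7989.74/1.247 = 6407.17; 2027 → 9149.27/1.666 = 5491.76.
So real regional output changed by 5491.76/6407.17 − 1 = -0.1429, i.e. -14.29%.

-14.29%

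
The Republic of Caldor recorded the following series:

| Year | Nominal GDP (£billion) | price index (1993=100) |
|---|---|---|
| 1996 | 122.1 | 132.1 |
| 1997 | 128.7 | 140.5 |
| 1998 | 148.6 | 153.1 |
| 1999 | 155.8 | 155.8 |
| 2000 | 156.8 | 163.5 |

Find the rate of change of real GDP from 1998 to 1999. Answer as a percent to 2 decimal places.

3.03%

Real GDP 1998 = 148.6/1.531 = 97.06.
Real GDP 1999 = 155.8/1.558 = 100.00.
Change = 100.00/97.06 − 1 = 0.0303.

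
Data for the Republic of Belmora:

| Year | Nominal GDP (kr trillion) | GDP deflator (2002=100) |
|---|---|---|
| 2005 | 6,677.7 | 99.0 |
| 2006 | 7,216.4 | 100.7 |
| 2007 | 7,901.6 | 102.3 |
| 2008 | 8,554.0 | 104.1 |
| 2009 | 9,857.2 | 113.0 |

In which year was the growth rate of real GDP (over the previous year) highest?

2007

2006: real = 7216.4/1.007 = 7166.24; growth vs 2005 (6745.15) = 6.24%.
2007: real = 7901.6/1.023 = 7723.95; growth vs 2006 (7166.24) = 7.78%.
2008: real = 8554.0/1.041 = 8217.10; growth vs 2007 (7723.95) = 6.38%.
2009: real = 9857.2/1.130 = 8723.19; growth vs 2008 (8217.10) = 6.16%.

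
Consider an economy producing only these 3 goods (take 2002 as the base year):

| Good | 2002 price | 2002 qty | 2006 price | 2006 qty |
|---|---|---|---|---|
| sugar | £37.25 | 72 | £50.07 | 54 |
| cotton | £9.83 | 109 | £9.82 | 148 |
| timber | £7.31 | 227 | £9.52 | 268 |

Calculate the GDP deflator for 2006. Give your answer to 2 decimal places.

Nominal GDP 2006 = 50.07·54 + 9.82·148 + 9.52·268 = 6708.50.
Real GDP 2006 (at 2002 prices) = 37.25·54 + 9.83·148 + 7.31·268 = 5425.42.
Deflator = Nominal/Real × 100 = 6708.50/5425.42 × 100 = 123.649.

123.65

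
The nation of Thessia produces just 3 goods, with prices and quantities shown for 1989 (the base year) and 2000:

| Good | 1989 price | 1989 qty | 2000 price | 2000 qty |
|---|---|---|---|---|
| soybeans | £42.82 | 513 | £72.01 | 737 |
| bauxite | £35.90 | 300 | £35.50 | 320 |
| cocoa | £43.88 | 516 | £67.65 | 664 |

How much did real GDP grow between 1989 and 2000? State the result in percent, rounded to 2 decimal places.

30.34%

Real GDP 1989 = Nominal GDP 1989 = 42.82·513 + 35.90·300 + 43.88·516 = 55378.74.
Real GDP 2000 (at 1989 prices) = 42.82·737 + 35.90·320 + 43.88·664 = 72182.66.
Real growth = 72182.66/55378.74 − 1 = 0.3034.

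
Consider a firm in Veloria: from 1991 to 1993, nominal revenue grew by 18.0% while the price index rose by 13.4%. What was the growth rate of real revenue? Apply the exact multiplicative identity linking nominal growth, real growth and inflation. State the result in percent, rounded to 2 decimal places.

4.06%

(1 + g_nom) = (1 + g_real)(1 + π), so g_real = 1.1800 / 1.1340 − 1 = 0.04056.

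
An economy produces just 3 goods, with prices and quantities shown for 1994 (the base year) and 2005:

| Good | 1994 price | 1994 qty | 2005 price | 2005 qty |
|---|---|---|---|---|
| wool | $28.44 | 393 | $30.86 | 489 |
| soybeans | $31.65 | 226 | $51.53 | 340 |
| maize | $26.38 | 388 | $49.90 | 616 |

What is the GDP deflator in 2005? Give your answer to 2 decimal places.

Nominal GDP 2005 = 30.86·489 + 51.53·340 + 49.90·616 = 63349.14.
Real GDP 2005 (at 1994 prices) = 28.44·489 + 31.65·340 + 26.38·616 = 40918.24.
Deflator = Nominal/Real × 100 = 63349.14/40918.24 × 100 = 154.819.

154.82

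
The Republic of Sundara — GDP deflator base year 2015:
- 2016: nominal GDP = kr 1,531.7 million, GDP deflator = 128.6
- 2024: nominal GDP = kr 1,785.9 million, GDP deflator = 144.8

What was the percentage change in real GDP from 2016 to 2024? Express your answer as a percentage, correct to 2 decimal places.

3.55%

Real GDP 2016 = 1531.7 / 1.286 = 1191.06.
Real GDP 2024 = 1785.9 / 1.448 = 1233.36.
Real growth = 1233.36 / 1191.06 − 1 = 0.0355.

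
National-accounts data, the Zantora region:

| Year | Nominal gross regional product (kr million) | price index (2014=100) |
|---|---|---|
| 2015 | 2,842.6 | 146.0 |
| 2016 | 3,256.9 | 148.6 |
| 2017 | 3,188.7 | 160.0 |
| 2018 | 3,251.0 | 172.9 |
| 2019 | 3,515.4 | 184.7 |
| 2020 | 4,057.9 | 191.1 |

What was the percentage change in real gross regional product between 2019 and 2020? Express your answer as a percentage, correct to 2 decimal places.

Real gross regional product 2019 = 3515.4/1.847 = 1903.30.
Real gross regional product 2020 = 4057.9/1.911 = 2123.44.
Change = 2123.44/1903.30 − 1 = 0.1157.

11.57%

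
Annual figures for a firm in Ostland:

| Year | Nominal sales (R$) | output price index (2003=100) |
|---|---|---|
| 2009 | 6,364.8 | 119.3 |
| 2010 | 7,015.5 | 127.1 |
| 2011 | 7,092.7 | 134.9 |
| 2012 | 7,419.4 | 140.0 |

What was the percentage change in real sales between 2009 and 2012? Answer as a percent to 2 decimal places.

Real sales 2009 = 6364.8/1.193 = 5335.12.
Real sales 2012 = 7419.4/1.400 = 5299.57.
Change = 5299.57/5335.12 − 1 = -0.0067.

-0.67%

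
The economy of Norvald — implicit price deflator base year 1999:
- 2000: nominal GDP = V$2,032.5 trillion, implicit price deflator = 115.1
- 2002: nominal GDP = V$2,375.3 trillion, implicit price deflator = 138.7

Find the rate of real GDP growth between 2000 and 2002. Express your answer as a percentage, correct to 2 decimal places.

Deflate each year: 2000 → 2032.5/1.151 = 1765.86; 2002 → 2375.3/1.387 = 1712.55.
So real GDP changed by 1712.55/1765.86 − 1 = -0.0302, i.e. -3.02%.

-3.02%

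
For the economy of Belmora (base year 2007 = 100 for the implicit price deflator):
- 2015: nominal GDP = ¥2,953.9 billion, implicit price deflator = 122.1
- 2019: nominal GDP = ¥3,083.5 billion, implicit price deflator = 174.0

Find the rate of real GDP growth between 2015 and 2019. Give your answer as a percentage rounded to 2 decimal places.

Deflate each year: 2015 → 2953.9/1.221 = 2419.25; 2019 → 3083.5/1.740 = 1772.13.
So real GDP changed by 1772.13/2419.25 − 1 = -0.2675, i.e. -26.75%.

-26.75%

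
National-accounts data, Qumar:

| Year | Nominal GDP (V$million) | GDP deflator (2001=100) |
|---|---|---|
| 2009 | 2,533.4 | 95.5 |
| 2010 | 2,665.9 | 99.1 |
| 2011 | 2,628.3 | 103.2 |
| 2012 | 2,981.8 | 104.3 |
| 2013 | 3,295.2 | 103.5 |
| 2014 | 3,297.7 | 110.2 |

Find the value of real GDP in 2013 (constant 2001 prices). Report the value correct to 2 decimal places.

V$3,183.77 million

Real GDP 2013 = 3295.2 / 1.035 = 3183.77.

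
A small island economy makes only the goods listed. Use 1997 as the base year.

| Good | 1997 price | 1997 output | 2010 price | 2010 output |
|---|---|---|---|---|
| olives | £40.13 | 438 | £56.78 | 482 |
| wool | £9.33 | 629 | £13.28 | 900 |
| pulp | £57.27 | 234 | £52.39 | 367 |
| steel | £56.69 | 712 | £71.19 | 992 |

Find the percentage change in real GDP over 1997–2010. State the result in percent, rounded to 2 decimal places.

Real GDP 1997 = Nominal GDP 1997 = 40.13·438 + 9.33·629 + 57.27·234 + 56.69·712 = 77209.97.
Real GDP 2010 (at 1997 prices) = 40.13·482 + 9.33·900 + 57.27·367 + 56.69·992 = 104994.23.
Real growth = 104994.23/77209.97 − 1 = 0.3599.

35.99%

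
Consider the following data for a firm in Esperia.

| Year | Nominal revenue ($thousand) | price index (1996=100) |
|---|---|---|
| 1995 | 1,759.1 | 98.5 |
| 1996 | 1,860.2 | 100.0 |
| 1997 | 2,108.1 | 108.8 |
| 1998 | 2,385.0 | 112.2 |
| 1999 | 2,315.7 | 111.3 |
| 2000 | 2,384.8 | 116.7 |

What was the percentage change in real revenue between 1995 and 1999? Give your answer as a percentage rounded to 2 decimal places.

16.50%

Real revenue 1995 = 1759.1/0.985 = 1785.89.
Real revenue 1999 = 2315.7/1.113 = 2080.59.
Change = 2080.59/1785.89 − 1 = 0.1650.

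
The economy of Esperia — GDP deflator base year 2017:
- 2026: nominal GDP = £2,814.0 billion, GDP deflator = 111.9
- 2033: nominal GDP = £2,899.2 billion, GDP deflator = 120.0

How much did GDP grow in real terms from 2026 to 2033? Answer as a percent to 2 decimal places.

-3.93%

Real GDP 2026 = 2814.0 / 1.119 = 2514.75.
Real GDP 2033 = 2899.2 / 1.200 = 2416.00.
Real growth = 2416.00 / 2514.75 − 1 = -0.0393.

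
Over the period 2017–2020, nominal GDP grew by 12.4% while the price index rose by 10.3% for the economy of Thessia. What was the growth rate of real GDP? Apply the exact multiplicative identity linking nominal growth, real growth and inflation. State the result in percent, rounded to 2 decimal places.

(1 + g_nom) = (1 + g_real)(1 + π), so g_real = 1.1240 / 1.1030 − 1 = 0.01904.

1.90%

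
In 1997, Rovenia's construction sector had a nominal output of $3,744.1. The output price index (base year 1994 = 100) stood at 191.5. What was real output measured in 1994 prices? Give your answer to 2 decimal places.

$1,955.14

Real output = Nominal / (output price index/100) = 3744.1 / 1.915 = 1955.14.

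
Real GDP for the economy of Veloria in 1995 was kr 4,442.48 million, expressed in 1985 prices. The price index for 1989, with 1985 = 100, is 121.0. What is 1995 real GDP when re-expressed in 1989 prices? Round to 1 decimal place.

Real GDP in 1989 prices = Real GDP in 1985 prices × (P_1989/P_1985) = 4442.48 × 1.210 = 5375.40.

kr 5,375.4 million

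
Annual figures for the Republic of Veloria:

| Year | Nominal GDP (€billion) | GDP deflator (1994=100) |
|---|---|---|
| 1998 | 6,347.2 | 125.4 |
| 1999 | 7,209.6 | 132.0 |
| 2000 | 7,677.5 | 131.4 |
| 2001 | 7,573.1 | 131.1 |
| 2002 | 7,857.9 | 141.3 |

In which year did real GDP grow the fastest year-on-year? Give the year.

1999

1999: real = 7209.6/1.320 = 5461.82; growth vs 1998 (5061.56) = 7.91%.
2000: real = 7677.5/1.314 = 5842.85; growth vs 1999 (5461.82) = 6.98%.
2001: real = 7573.1/1.311 = 5776.58; growth vs 2000 (5842.85) = -1.13%.
2002: real = 7857.9/1.413 = 5561.15; growth vs 2001 (5776.58) = -3.73%.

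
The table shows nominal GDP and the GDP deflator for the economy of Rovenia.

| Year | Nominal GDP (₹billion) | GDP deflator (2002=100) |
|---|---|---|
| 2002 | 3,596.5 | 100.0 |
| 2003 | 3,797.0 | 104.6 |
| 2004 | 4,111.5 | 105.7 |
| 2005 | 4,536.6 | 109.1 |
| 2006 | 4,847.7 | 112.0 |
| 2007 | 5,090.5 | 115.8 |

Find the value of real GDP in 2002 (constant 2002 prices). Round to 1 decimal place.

₹3,596.5 billion

Real GDP 2002 = 3596.5 / 1.000 = 3596.50.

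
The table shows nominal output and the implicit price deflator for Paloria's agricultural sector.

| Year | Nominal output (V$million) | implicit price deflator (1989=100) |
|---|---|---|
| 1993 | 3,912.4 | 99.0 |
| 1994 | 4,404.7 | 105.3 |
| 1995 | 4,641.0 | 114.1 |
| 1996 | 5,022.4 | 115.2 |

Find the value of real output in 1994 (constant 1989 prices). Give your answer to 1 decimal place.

Real output 1994 = 4404.7 / 1.053 = 4183.00.

V$4,183.0 million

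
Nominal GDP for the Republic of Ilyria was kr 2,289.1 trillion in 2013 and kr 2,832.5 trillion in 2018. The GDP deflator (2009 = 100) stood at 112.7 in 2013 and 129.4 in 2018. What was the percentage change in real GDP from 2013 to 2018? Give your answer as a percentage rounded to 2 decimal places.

7.77%

Real GDP 2013 = 2289.1 / 1.127 = 2031.14.
Real GDP 2018 = 2832.5 / 1.294 = 2188.95.
Real growth = 2188.95 / 2031.14 − 1 = 0.0777.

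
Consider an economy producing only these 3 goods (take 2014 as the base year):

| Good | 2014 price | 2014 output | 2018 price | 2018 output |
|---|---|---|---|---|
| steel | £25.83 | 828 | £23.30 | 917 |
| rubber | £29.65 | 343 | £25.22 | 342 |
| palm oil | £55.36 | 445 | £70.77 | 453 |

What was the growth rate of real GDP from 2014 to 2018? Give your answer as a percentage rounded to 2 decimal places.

4.83%

Real GDP 2014 = Nominal GDP 2014 = 25.83·828 + 29.65·343 + 55.36·445 = 56192.39.
Real GDP 2018 (at 2014 prices) = 25.83·917 + 29.65·342 + 55.36·453 = 58904.49.
Real growth = 58904.49/56192.39 − 1 = 0.0483.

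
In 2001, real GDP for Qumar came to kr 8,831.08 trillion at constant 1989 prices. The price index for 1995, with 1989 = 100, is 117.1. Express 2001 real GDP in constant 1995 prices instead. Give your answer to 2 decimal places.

Real GDP in 1995 prices = Real GDP in 1989 prices × (P_1995/P_1989) = 8831.08 × 1.171 = 10341.19.

kr 10,341.19 trillion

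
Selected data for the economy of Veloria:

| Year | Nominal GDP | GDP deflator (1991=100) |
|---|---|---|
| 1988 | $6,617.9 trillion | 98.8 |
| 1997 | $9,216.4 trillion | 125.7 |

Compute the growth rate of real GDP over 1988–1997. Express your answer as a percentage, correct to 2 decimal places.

9.46%

Real GDP 1988 = 6617.9 / 0.988 = 6698.28.
Real GDP 1997 = 9216.4 / 1.257 = 7332.06.
Real growth = 7332.06 / 6698.28 − 1 = 0.0946.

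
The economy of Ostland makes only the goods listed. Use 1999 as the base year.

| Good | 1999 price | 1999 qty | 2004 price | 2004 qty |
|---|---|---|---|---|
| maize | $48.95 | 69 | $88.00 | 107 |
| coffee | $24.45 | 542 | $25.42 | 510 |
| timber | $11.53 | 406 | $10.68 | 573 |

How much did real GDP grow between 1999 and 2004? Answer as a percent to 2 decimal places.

14.09%

Real GDP 1999 = Nominal GDP 1999 = 48.95·69 + 24.45·542 + 11.53·406 = 21310.63.
Real GDP 2004 (at 1999 prices) = 48.95·107 + 24.45·510 + 11.53·573 = 24313.84.
Real growth = 24313.84/21310.63 − 1 = 0.1409.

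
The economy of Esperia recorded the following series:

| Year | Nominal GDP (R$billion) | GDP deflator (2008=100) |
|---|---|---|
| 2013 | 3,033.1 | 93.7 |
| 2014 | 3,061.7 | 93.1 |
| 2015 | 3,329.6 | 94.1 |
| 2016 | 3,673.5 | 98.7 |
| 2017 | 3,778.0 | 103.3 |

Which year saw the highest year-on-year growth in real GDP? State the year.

2014: real = 3061.7/0.931 = 3288.61; growth vs 2013 (3237.03) = 1.59%.
2015: real = 3329.6/0.941 = 3538.36; growth vs 2014 (3288.61) = 7.59%.
2016: real = 3673.5/0.987 = 3721.88; growth vs 2015 (3538.36) = 5.19%.
2017: real = 3778.0/1.033 = 3657.31; growth vs 2016 (3721.88) = -1.73%.

2015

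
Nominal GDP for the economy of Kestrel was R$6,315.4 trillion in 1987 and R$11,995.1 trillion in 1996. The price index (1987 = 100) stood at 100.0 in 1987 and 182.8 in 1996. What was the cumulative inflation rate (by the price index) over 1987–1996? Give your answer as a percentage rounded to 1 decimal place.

Price-level change = 182.8 / 100.0 − 1 = 0.8280.

82.8%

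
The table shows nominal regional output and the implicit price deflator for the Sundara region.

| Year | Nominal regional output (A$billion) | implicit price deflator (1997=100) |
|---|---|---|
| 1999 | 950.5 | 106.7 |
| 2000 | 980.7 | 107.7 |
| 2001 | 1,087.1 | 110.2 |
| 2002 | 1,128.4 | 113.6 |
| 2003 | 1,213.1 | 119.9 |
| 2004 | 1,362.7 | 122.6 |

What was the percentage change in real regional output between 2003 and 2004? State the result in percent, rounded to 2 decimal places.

Real regional output 2003 = 1213.1/1.199 = 1011.76.
Real regional output 2004 = 1362.7/1.226 = 1111.50.
Change = 1111.50/1011.76 − 1 = 0.0986.

9.86%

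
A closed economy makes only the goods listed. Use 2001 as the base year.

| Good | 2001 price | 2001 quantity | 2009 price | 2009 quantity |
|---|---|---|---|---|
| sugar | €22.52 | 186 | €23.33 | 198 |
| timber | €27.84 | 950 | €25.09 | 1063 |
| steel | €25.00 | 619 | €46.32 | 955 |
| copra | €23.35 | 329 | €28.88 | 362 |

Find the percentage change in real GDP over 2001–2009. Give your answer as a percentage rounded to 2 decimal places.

23.40%

Real GDP 2001 = Nominal GDP 2001 = 22.52·186 + 27.84·950 + 25.00·619 + 23.35·329 = 53793.87.
Real GDP 2009 (at 2001 prices) = 22.52·198 + 27.84·1063 + 25.00·955 + 23.35·362 = 66380.58.
Real growth = 66380.58/53793.87 − 1 = 0.2340.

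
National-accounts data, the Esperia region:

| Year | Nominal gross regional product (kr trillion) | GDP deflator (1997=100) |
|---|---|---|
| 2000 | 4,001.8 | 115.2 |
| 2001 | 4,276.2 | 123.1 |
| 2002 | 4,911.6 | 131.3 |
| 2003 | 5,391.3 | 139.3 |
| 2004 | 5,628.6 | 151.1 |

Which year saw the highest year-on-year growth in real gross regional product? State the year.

2002

2001: real = 4276.2/1.231 = 3473.76; growth vs 2000 (3473.78) = 0.00%.
2002: real = 4911.6/1.313 = 3740.75; growth vs 2001 (3473.76) = 7.69%.
2003: real = 5391.3/1.393 = 3870.28; growth vs 2002 (3740.75) = 3.46%.
2004: real = 5628.6/1.511 = 3725.08; growth vs 2003 (3870.28) = -3.75%.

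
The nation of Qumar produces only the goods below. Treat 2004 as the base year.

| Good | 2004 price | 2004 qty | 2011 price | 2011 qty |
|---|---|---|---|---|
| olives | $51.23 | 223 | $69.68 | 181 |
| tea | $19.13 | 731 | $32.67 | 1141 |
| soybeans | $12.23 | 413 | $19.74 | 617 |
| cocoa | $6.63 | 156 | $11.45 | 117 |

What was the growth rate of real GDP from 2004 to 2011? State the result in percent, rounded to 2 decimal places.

Real GDP 2004 = Nominal GDP 2004 = 51.23·223 + 19.13·731 + 12.23·413 + 6.63·156 = 31493.59.
Real GDP 2011 (at 2004 prices) = 51.23·181 + 19.13·1141 + 12.23·617 + 6.63·117 = 39421.58.
Real growth = 39421.58/31493.59 − 1 = 0.2517.

25.17%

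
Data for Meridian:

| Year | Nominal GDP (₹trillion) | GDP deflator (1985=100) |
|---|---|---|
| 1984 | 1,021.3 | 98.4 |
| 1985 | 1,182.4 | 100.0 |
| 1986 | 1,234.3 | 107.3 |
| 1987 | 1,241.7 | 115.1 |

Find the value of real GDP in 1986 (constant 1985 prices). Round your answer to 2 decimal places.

₹1,150.33 trillion

Real GDP 1986 = 1234.3 / 1.073 = 1150.33.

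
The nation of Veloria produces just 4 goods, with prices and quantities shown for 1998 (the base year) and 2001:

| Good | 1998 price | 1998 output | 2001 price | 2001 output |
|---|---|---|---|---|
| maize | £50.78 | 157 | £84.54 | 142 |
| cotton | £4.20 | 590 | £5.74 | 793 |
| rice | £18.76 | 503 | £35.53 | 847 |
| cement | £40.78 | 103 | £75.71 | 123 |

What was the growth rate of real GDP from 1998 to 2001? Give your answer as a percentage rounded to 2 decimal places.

30.56%

Real GDP 1998 = Nominal GDP 1998 = 50.78·157 + 4.20·590 + 18.76·503 + 40.78·103 = 24087.08.
Real GDP 2001 (at 1998 prices) = 50.78·142 + 4.20·793 + 18.76·847 + 40.78·123 = 31447.02.
Real growth = 31447.02/24087.08 − 1 = 0.3056.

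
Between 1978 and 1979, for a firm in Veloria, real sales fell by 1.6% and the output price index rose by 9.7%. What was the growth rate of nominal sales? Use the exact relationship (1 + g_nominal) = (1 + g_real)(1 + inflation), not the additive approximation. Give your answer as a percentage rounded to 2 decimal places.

(1 + g_nom) = (1 + g_real)(1 + π) = 0.9840 × 1.0970 = 1.07945.

7.94%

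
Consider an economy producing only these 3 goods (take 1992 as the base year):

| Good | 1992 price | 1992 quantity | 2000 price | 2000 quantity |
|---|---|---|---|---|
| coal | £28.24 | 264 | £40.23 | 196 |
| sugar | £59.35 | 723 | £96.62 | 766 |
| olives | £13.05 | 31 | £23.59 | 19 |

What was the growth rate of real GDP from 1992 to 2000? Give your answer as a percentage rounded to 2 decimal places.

0.94%

Real GDP 1992 = Nominal GDP 1992 = 28.24·264 + 59.35·723 + 13.05·31 = 50769.96.
Real GDP 2000 (at 1992 prices) = 28.24·196 + 59.35·766 + 13.05·19 = 51245.09.
Real growth = 51245.09/50769.96 − 1 = 0.0094.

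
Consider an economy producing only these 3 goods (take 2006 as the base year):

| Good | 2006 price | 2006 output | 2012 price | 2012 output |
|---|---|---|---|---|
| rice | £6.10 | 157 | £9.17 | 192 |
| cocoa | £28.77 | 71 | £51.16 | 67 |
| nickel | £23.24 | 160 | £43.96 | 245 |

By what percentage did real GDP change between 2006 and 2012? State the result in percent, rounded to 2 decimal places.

30.87%

Real GDP 2006 = Nominal GDP 2006 = 6.10·157 + 28.77·71 + 23.24·160 = 6718.77.
Real GDP 2012 (at 2006 prices) = 6.10·192 + 28.77·67 + 23.24·245 = 8792.59.
Real growth = 8792.59/6718.77 − 1 = 0.3087.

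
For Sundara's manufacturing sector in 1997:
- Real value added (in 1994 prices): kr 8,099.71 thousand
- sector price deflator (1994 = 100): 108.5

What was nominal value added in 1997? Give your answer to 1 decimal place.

Nominal value added = Real × (sector price deflator/100) = 8099.71 × 1.085 = 8788.19.

kr 8,788.2 thousand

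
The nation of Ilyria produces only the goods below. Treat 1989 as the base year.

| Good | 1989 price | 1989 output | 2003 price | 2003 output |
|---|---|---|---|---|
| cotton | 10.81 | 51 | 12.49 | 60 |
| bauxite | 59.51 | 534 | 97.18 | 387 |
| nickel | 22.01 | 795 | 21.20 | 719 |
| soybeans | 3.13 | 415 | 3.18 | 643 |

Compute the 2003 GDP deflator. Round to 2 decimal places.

Nominal GDP 2003 = 12.49·60 + 97.18·387 + 21.20·719 + 3.18·643 = 55645.60.
Real GDP 2003 (at 1989 prices) = 10.81·60 + 59.51·387 + 22.01·719 + 3.13·643 = 41516.75.
Deflator = Nominal/Real × 100 = 55645.60/41516.75 × 100 = 134.032.

134.03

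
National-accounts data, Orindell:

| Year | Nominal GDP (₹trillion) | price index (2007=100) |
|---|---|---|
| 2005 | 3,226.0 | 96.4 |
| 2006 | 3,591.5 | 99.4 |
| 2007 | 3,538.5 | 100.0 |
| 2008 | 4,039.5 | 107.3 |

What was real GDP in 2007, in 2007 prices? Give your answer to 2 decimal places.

Real GDP 2007 = 3538.5 / 1.000 = 3538.50.

₹3,538.50 trillion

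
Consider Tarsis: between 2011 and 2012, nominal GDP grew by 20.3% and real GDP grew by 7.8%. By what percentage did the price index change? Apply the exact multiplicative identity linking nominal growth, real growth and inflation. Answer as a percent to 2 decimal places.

(1 + g_nom) = (1 + g_real)(1 + π), so π = 1.2030 / 1.0780 − 1 = 0.11596.

11.60%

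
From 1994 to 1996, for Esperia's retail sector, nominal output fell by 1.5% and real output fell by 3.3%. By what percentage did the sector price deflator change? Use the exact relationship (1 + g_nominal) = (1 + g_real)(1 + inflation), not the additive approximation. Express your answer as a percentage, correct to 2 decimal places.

1.86%

(1 + g_nom) = (1 + g_real)(1 + π), so π = 0.9850 / 0.9670 − 1 = 0.01861.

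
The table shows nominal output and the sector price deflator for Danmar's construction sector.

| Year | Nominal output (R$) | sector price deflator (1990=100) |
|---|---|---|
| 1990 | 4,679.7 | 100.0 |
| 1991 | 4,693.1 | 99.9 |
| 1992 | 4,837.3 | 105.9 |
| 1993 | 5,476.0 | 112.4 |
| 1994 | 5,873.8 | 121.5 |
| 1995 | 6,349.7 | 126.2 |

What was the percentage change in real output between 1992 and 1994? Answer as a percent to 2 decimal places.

5.84%

Real output 1992 = 4837.3/1.059 = 4567.80.
Real output 1994 = 5873.8/1.215 = 4834.40.
Change = 4834.40/4567.80 − 1 = 0.0584.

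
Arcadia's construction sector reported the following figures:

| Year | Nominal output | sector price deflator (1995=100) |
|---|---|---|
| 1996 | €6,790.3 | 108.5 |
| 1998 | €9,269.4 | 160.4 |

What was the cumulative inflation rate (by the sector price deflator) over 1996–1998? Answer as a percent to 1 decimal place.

47.8%

Price-level change = 160.4 / 108.5 − 1 = 0.4783.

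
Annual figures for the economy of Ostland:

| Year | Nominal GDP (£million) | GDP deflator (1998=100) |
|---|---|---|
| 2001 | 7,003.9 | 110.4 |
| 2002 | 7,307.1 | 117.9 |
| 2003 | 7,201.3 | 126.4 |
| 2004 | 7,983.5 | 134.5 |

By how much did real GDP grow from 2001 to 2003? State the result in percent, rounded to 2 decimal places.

-10.20%

Real GDP 2001 = 7003.9/1.104 = 6344.11.
Real GDP 2003 = 7201.3/1.264 = 5697.23.
Change = 5697.23/6344.11 − 1 = -0.1020.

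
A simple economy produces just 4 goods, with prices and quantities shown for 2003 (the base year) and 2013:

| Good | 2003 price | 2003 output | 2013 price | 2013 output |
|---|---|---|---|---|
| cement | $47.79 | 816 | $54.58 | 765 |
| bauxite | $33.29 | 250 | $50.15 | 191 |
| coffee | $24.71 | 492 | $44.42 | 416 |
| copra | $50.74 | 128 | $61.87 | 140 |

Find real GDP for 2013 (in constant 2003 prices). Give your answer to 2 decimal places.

$60300.70

Real GDP 2013 = Σ (p_2003 × q_2013) = 47.79·765 + 33.29·191 + 24.71·416 + 50.74·140 = 60300.70.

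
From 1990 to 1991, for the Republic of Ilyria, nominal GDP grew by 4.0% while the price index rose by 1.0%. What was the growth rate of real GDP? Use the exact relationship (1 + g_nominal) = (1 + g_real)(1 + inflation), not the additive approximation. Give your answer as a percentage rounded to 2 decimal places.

(1 + g_nom) = (1 + g_real)(1 + π), so g_real = 1.0400 / 1.0100 − 1 = 0.02970.

2.97%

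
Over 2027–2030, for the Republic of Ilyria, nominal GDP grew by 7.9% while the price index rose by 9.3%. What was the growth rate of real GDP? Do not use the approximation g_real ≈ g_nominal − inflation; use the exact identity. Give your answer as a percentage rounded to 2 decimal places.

(1 + g_nom) = (1 + g_real)(1 + π), so g_real = 1.0790 / 1.0930 − 1 = -0.01281.

-1.28%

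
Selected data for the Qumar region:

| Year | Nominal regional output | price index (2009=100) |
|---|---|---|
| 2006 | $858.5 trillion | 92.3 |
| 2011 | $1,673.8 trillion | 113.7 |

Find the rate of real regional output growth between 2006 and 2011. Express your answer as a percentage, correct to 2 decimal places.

58.27%

Real regional output 2006 = 858.5 / 0.923 = 930.12.
Real regional output 2011 = 1673.8 / 1.137 = 1472.12.
Real growth = 1472.12 / 930.12 − 1 = 0.5827.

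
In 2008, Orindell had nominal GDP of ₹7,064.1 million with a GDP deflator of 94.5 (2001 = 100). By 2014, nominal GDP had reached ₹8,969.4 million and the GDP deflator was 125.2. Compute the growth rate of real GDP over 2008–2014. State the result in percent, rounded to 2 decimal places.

-4.16%

Real GDP 2008 = 7064.1 / 0.945 = 7475.24.
Real GDP 2014 = 8969.4 / 1.252 = 7164.06.
Real growth = 7164.06 / 7475.24 − 1 = -0.0416.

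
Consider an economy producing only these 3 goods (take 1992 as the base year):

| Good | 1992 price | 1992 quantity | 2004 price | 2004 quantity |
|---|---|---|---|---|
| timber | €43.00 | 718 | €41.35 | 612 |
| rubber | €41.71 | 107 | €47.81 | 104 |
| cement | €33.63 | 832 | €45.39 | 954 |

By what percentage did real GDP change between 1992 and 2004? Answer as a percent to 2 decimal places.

-0.92%

Real GDP 1992 = Nominal GDP 1992 = 43.00·718 + 41.71·107 + 33.63·832 = 63317.13.
Real GDP 2004 (at 1992 prices) = 43.00·612 + 41.71·104 + 33.63·954 = 62736.86.
Real growth = 62736.86/63317.13 − 1 = -0.0092.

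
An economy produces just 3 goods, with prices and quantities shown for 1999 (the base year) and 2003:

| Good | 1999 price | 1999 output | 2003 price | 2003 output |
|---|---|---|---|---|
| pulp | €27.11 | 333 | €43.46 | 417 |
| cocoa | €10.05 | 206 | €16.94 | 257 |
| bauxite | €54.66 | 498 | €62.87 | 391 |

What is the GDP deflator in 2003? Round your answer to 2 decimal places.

Nominal GDP 2003 = 43.46·417 + 16.94·257 + 62.87·391 = 47058.57.
Real GDP 2003 (at 1999 prices) = 27.11·417 + 10.05·257 + 54.66·391 = 35259.78.
Deflator = Nominal/Real × 100 = 47058.57/35259.78 × 100 = 133.462.

133.46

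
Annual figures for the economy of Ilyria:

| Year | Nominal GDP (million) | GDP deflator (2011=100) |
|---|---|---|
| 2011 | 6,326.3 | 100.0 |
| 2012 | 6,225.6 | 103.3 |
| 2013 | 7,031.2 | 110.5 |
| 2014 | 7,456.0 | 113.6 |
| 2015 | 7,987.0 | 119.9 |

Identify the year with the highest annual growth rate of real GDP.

2012: real = 6225.6/1.033 = 6026.72; growth vs 2011 (6326.30) = -4.74%.
2013: real = 7031.2/1.105 = 6363.08; growth vs 2012 (6026.72) = 5.58%.
2014: real = 7456.0/1.136 = 6563.38; growth vs 2013 (6363.08) = 3.15%.
2015: real = 7987.0/1.199 = 6661.38; growth vs 2014 (6563.38) = 1.49%.

2013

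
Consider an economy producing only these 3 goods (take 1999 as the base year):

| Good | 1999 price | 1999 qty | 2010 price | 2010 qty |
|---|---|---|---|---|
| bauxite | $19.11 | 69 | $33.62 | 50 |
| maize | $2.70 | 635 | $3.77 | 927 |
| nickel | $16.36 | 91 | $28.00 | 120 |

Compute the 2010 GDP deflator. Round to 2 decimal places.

157.44

Nominal GDP 2010 = 33.62·50 + 3.77·927 + 28.00·120 = 8535.79.
Real GDP 2010 (at 1999 prices) = 19.11·50 + 2.70·927 + 16.36·120 = 5421.60.
Deflator = Nominal/Real × 100 = 8535.79/5421.60 × 100 = 157.440.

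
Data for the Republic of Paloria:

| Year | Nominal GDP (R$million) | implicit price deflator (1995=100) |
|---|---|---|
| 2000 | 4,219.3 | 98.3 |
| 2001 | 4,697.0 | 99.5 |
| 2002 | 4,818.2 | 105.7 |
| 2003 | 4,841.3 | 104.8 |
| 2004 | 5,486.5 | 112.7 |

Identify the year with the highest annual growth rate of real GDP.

2001

2001: real = 4697.0/0.995 = 4720.60; growth vs 2000 (4292.27) = 9.98%.
2002: real = 4818.2/1.057 = 4558.37; growth vs 2001 (4720.60) = -3.44%.
2003: real = 4841.3/1.048 = 4619.56; growth vs 2002 (4558.37) = 1.34%.
2004: real = 5486.5/1.127 = 4868.23; growth vs 2003 (4619.56) = 5.38%.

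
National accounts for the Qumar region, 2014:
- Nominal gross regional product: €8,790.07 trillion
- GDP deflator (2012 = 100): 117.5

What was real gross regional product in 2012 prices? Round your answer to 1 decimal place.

€7,480.9 trillion

Real gross regional product = Nominal / (GDP deflator/100) = 8790.07 / 1.175 = 7480.91.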